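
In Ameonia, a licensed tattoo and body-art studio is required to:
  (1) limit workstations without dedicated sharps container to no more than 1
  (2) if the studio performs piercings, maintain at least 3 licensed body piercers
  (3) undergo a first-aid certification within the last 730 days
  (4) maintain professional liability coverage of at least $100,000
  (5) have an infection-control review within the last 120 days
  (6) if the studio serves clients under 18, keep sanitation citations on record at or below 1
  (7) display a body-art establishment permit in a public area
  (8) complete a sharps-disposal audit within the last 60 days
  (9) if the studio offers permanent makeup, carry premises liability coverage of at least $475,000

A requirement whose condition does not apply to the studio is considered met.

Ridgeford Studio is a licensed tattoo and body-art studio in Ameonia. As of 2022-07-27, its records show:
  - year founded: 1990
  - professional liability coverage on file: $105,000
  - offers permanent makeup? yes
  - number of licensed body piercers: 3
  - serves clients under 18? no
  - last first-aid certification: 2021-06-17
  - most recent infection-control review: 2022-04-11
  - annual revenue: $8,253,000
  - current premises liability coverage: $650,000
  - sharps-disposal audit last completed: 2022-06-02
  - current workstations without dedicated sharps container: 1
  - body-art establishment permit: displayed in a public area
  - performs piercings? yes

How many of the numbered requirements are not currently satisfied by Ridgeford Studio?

1. workstations without dedicated sharps container 1 ≤ 1 → met
2. condition 'performs piercings' holds; licensed body piercers 3 ≥ 3 → met
3. first-aid certification 405 days ago vs limit 730 → met
4. professional liability coverage $105,000 ≥ $100,000 → met
5. infection-control review 107 days ago vs limit 120 → met
6. condition 'serves clients under 18' does not hold → requirement n/a → met
7. body-art establishment permit present → met
8. sharps-disposal audit 55 days ago vs limit 60 → met
9. condition 'offers permanent makeup' holds; premises liability coverage $650,000 ≥ $475,000 → met
Not met: 0 of 9

0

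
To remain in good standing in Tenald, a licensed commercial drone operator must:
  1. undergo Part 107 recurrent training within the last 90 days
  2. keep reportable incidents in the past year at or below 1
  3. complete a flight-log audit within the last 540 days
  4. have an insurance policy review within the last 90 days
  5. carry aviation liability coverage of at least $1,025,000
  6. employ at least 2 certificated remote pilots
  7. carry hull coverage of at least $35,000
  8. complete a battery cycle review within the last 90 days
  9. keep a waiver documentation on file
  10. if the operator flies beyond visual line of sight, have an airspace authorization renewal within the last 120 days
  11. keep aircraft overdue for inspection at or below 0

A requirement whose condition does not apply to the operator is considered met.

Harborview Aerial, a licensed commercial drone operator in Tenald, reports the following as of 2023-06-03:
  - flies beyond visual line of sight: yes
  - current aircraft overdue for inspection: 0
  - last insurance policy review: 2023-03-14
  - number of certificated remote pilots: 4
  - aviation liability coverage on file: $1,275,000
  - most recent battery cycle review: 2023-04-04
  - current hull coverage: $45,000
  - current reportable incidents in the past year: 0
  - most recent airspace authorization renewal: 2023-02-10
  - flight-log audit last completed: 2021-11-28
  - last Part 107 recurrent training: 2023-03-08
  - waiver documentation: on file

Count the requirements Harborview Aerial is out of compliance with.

1

1. Part 107 recurrent training 87 days ago vs limit 90 → met
2. reportable incidents in the past year 0 ≤ 1 → met
3. flight-log audit 552 days ago vs limit 540 → not met
4. insurance policy review 81 days ago vs limit 90 → met
5. aviation liability coverage $1,275,000 ≥ $1,025,000 → met
6. certificated remote pilots 4 ≥ 2 → met
7. hull coverage $45,000 ≥ $35,000 → met
8. battery cycle review 60 days ago vs limit 90 → met
9. waiver documentation present → met
10. condition 'flies beyond visual line of sight' holds; airspace authorization renewal 113 days ago vs limit 120 → met
11. aircraft overdue for inspection 0 ≤ 0 → met
Not met: 1 of 11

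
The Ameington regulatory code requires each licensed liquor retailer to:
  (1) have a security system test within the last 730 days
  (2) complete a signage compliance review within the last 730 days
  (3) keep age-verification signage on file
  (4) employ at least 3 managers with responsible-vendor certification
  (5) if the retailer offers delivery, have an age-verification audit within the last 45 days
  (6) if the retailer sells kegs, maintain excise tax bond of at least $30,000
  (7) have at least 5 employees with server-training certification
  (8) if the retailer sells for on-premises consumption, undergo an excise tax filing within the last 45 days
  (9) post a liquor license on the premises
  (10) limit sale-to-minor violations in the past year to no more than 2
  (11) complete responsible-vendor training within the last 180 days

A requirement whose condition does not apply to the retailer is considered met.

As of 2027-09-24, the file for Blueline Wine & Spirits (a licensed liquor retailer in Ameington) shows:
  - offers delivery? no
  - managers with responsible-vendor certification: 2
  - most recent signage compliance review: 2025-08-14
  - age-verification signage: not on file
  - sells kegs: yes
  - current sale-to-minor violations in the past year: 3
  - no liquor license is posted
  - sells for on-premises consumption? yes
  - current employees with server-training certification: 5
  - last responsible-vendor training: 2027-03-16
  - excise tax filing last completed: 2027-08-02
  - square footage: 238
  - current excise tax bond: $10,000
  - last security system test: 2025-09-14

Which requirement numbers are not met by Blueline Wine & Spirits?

1, 2, 3, 4, 6, 8, 9, 10, 11

1. security system test 740 days ago vs limit 730 → not met
2. signage compliance review 771 days ago vs limit 730 → not met
3. age-verification signage absent → not met
4. managers with responsible-vendor certification 2 < 3 → not met
5. condition 'offers delivery' does not hold → requirement n/a → met
6. condition 'sells kegs' holds; excise tax bond $10,000 < $30,000 → not met
7. employees with server-training certification 5 ≥ 5 → met
8. condition 'sells for on-premises consumption' holds; excise tax filing 53 days ago vs limit 45 → not met
9. liquor license absent → not met
10. sale-to-minor violations in the past year 3 > 2 → not met
11. responsible-vendor training 192 days ago vs limit 180 → not met
Not met: 1, 2, 3, 4, 6, 8, 9, 10, 11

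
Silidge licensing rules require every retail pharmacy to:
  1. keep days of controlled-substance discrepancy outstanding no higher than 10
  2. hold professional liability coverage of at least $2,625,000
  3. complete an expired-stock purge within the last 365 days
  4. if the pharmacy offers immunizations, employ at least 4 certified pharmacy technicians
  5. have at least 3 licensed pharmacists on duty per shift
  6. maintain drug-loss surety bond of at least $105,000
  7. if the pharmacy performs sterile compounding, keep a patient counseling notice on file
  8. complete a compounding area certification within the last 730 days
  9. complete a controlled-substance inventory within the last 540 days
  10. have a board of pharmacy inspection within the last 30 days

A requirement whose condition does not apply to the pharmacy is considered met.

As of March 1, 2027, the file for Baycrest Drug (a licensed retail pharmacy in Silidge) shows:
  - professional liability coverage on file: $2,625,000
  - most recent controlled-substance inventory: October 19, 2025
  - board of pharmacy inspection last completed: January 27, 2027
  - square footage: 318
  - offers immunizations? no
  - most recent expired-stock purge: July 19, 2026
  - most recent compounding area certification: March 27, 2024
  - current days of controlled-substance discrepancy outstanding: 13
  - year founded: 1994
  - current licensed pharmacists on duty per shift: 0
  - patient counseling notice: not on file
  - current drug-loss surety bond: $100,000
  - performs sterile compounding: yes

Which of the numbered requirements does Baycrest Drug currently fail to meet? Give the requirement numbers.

1. days of controlled-substance discrepancy outstanding 13 > 10 → not met
2. professional liability coverage $2,625,000 ≥ $2,625,000 → met
3. expired-stock purge 225 days ago vs limit 365 → met
4. condition 'offers immunizations' does not hold → requirement n/a → met
5. licensed pharmacists on duty per shift 0 < 3 → not met
6. drug-loss surety bond $100,000 < $105,000 → not met
7. condition 'performs sterile compounding' holds; patient counseling notice absent → not met
8. compounding area certification 1069 days ago vs limit 730 → not met
9. controlled-substance inventory 498 days ago vs limit 540 → met
10. board of pharmacy inspection 33 days ago vs limit 30 → not met
Not met: 1, 5, 6, 7, 8, 10

1, 5, 6, 7, 8, 10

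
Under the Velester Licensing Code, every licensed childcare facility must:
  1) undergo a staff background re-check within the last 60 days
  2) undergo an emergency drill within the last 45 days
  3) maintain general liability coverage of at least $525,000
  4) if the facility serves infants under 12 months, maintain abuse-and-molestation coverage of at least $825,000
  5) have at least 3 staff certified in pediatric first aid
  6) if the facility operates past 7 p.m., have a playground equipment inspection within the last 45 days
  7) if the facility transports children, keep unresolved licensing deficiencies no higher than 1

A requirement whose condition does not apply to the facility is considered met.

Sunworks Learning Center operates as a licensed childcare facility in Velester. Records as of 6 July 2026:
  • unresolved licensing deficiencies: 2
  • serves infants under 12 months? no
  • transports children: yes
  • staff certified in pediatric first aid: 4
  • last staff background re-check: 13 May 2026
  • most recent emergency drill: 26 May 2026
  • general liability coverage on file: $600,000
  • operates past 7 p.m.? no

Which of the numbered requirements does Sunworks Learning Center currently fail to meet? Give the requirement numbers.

7

1. staff background re-check 54 days ago vs limit 60 → met
2. emergency drill 41 days ago vs limit 45 → met
3. general liability coverage $600,000 ≥ $525,000 → met
4. condition 'serves infants under 12 months' does not hold → requirement n/a → met
5. staff certified in pediatric first aid 4 ≥ 3 → met
6. condition 'operates past 7 p.m.' does not hold → requirement n/a → met
7. condition 'transports children' holds; unresolved licensing deficiencies 2 > 1 → not met
Not met: 7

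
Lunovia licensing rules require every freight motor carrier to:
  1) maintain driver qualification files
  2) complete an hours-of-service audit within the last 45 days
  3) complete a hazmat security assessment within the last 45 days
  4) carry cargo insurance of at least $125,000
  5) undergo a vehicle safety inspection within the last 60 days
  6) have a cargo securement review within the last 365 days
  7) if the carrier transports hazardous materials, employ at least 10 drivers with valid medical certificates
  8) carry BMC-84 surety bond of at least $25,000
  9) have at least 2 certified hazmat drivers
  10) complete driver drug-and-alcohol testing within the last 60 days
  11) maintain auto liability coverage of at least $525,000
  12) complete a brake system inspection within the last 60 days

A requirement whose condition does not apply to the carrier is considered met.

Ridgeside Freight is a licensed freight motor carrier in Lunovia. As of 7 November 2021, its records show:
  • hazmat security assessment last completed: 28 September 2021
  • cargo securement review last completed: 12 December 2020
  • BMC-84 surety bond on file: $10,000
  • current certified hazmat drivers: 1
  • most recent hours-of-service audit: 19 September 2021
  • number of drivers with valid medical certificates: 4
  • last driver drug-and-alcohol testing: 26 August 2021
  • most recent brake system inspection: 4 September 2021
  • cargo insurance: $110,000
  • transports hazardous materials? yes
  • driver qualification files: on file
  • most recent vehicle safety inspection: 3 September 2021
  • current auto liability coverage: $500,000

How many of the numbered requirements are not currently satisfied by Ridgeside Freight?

1. driver qualification files present → met
2. hours-of-service audit 49 days ago vs limit 45 → not met
3. hazmat security assessment 40 days ago vs limit 45 → met
4. cargo insurance $110,000 < $125,000 → not met
5. vehicle safety inspection 65 days ago vs limit 60 → not met
6. cargo securement review 330 days ago vs limit 365 → met
7. condition 'transports hazardous materials' holds; drivers with valid medical certificates 4 < 10 → not met
8. BMC-84 surety bond $10,000 < $25,000 → not met
9. certified hazmat drivers 1 < 2 → not met
10. driver drug-and-alcohol testing 73 days ago vs limit 60 → not met
11. auto liability coverage $500,000 < $525,000 → not met
12. brake system inspection 64 days ago vs limit 60 → not met
Not met: 9 of 12

9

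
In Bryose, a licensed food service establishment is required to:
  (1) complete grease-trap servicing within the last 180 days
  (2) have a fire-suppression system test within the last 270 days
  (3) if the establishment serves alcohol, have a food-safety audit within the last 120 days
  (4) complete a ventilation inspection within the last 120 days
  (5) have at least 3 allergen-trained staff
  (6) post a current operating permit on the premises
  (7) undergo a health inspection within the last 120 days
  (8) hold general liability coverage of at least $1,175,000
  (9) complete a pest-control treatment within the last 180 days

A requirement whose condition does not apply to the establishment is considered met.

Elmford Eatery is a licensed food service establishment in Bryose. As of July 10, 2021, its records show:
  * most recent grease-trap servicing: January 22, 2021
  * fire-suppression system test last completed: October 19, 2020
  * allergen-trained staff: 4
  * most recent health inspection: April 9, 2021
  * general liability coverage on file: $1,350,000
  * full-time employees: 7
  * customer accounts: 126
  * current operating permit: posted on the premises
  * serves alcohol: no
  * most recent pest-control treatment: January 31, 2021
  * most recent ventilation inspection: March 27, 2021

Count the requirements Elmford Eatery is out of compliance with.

1. grease-trap servicing 169 days ago vs limit 180 → met
2. fire-suppression system test 264 days ago vs limit 270 → met
3. condition 'serves alcohol' does not hold → requirement n/a → met
4. ventilation inspection 105 days ago vs limit 120 → met
5. allergen-trained staff 4 ≥ 3 → met
6. current operating permit present → met
7. health inspection 92 days ago vs limit 120 → met
8. general liability coverage $1,350,000 ≥ $1,175,000 → met
9. pest-control treatment 160 days ago vs limit 180 → met
Not met: 0 of 9

0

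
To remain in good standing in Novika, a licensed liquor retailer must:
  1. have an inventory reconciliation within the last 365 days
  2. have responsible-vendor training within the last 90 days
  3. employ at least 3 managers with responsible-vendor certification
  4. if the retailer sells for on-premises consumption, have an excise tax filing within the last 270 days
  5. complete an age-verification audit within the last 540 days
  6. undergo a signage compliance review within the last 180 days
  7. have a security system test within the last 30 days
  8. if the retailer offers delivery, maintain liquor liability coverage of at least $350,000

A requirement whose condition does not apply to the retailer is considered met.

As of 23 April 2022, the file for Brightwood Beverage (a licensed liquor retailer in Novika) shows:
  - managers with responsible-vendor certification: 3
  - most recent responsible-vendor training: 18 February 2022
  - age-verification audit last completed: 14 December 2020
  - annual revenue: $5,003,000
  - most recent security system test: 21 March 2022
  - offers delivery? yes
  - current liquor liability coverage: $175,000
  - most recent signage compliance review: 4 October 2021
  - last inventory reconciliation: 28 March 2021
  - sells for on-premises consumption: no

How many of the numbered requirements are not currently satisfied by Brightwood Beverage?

4

1. inventory reconciliation 391 days ago vs limit 365 → not met
2. responsible-vendor training 64 days ago vs limit 90 → met
3. managers with responsible-vendor certification 3 ≥ 3 → met
4. condition 'sells for on-premises consumption' does not hold → requirement n/a → met
5. age-verification audit 495 days ago vs limit 540 → met
6. signage compliance review 201 days ago vs limit 180 → not met
7. security system test 33 days ago vs limit 30 → not met
8. condition 'offers delivery' holds; liquor liability coverage $175,000 < $350,000 → not met
Not met: 4 of 8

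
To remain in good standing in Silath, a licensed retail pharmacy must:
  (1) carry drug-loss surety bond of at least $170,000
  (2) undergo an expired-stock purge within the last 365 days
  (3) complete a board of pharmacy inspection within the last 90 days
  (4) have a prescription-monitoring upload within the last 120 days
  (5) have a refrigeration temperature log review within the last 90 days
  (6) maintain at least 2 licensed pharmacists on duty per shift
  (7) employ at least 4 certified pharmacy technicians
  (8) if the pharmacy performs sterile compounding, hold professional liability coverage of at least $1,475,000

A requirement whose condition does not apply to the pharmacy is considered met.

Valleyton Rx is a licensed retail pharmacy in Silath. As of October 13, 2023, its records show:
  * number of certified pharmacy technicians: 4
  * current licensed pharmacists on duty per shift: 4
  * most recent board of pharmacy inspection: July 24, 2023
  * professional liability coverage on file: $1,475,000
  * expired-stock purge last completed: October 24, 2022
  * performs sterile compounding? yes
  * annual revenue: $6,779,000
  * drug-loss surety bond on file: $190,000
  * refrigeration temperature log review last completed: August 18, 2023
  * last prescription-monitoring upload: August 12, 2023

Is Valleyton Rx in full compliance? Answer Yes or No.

Yes

1. drug-loss surety bond $190,000 ≥ $170,000 → met
2. expired-stock purge 354 days ago vs limit 365 → met
3. board of pharmacy inspection 81 days ago vs limit 90 → met
4. prescription-monitoring upload 62 days ago vs limit 120 → met
5. refrigeration temperature log review 56 days ago vs limit 90 → met
6. licensed pharmacists on duty per shift 4 ≥ 2 → met
7. certified pharmacy technicians 4 ≥ 4 → met
8. condition 'performs sterile compounding' holds; professional liability coverage $1,475,000 ≥ $1,475,000 → met
All met.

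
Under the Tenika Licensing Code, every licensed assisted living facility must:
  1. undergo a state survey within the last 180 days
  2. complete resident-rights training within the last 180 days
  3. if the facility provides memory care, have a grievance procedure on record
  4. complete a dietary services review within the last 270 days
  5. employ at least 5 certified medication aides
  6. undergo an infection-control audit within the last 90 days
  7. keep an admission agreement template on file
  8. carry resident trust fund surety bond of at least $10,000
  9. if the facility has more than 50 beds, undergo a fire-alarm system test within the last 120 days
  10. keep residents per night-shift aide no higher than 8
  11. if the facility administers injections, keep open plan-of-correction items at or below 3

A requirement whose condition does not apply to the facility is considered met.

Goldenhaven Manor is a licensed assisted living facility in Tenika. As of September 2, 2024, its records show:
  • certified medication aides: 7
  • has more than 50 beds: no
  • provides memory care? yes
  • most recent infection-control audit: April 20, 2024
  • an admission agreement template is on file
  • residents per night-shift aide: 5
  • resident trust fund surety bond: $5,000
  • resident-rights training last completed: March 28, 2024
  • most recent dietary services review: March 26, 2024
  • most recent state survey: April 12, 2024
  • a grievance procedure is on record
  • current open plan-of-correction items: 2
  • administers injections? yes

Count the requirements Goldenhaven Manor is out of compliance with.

2

1. state survey 143 days ago vs limit 180 → met
2. resident-rights training 158 days ago vs limit 180 → met
3. condition 'provides memory care' holds; grievance procedure present → met
4. dietary services review 160 days ago vs limit 270 → met
5. certified medication aides 7 ≥ 5 → met
6. infection-control audit 135 days ago vs limit 90 → not met
7. admission agreement template present → met
8. resident trust fund surety bond $5,000 < $10,000 → not met
9. condition 'has more than 50 beds' does not hold → requirement n/a → met
10. residents per night-shift aide 5 ≤ 8 → met
11. condition 'administers injections' holds; open plan-of-correction items 2 ≤ 3 → met
Not met: 2 of 11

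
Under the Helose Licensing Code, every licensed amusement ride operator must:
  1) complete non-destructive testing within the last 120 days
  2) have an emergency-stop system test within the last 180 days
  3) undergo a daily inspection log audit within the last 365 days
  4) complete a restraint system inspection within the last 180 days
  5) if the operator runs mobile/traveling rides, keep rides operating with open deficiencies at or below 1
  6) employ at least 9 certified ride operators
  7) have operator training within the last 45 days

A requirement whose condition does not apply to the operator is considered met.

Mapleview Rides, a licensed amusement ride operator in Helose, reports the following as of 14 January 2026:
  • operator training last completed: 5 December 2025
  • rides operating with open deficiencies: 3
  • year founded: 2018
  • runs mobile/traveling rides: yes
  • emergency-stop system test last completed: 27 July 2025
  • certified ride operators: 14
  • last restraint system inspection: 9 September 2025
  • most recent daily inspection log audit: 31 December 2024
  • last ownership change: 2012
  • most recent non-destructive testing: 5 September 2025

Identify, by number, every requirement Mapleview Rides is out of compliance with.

1. non-destructive testing 131 days ago vs limit 120 → not met
2. emergency-stop system test 171 days ago vs limit 180 → met
3. daily inspection log audit 379 days ago vs limit 365 → not met
4. restraint system inspection 127 days ago vs limit 180 → met
5. condition 'runs mobile/traveling rides' holds; rides operating with open deficiencies 3 > 1 → not met
6. certified ride operators 14 ≥ 9 → met
7. operator training 40 days ago vs limit 45 → met
Not met: 1, 3, 5

1, 3, 5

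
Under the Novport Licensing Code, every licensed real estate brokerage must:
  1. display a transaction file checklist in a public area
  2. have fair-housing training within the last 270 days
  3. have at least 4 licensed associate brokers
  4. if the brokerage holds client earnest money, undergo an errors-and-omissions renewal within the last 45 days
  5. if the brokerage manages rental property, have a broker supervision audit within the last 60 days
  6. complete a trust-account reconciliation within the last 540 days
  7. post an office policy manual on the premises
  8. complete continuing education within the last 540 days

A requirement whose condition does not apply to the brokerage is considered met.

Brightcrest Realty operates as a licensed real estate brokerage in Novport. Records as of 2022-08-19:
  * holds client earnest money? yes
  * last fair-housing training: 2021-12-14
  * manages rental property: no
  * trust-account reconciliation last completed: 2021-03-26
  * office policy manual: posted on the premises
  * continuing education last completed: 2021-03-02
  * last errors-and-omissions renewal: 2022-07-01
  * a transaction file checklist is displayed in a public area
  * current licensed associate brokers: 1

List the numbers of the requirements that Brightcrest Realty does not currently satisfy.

1. transaction file checklist present → met
2. fair-housing training 248 days ago vs limit 270 → met
3. licensed associate brokers 1 < 4 → not met
4. condition 'holds client earnest money' holds; errors-and-omissions renewal 49 days ago vs limit 45 → not met
5. condition 'manages rental property' does not hold → requirement n/a → met
6. trust-account reconciliation 511 days ago vs limit 540 → met
7. office policy manual present → met
8. continuing education 535 days ago vs limit 540 → met
Not met: 3, 4

3, 4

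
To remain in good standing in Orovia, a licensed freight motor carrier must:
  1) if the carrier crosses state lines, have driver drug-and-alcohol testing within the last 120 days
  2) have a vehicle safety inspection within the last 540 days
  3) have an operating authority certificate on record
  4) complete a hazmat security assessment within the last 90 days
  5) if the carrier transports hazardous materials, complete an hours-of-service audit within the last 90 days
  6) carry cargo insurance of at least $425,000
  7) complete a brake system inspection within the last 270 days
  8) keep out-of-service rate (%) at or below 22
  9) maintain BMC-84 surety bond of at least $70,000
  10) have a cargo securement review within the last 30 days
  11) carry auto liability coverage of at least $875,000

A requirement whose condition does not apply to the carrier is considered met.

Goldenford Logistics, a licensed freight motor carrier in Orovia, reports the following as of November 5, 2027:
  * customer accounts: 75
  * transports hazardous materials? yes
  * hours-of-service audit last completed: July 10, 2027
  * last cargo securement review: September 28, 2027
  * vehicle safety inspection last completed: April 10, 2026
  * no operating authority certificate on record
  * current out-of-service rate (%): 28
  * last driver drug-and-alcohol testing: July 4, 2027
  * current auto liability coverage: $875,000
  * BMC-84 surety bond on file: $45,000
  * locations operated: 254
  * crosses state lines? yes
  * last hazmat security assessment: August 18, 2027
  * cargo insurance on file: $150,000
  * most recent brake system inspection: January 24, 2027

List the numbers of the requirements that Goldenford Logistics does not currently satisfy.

1, 2, 3, 5, 6, 7, 8, 9, 10

1. condition 'crosses state lines' holds; driver drug-and-alcohol testing 124 days ago vs limit 120 → not met
2. vehicle safety inspection 574 days ago vs limit 540 → not met
3. operating authority certificate absent → not met
4. hazmat security assessment 79 days ago vs limit 90 → met
5. condition 'transports hazardous materials' holds; hours-of-service audit 118 days ago vs limit 90 → not met
6. cargo insurance $150,000 < $425,000 → not met
7. brake system inspection 285 days ago vs limit 270 → not met
8. out-of-service rate (%) 28 > 22 → not met
9. BMC-84 surety bond $45,000 < $70,000 → not met
10. cargo securement review 38 days ago vs limit 30 → not met
11. auto liability coverage $875,000 ≥ $875,000 → met
Not met: 1, 2, 3, 5, 6, 7, 8, 9, 10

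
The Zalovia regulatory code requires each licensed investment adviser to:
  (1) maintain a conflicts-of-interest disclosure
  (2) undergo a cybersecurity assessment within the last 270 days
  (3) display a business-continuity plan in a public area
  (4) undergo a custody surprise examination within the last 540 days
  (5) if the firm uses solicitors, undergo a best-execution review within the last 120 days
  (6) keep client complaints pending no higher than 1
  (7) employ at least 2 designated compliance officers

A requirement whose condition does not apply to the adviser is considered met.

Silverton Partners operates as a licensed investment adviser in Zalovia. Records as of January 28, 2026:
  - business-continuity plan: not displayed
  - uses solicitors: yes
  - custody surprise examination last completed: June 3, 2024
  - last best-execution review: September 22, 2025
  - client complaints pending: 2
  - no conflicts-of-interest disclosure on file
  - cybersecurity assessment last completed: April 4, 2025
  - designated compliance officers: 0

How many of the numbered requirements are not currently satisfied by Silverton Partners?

7

1. conflicts-of-interest disclosure absent → not met
2. cybersecurity assessment 299 days ago vs limit 270 → not met
3. business-continuity plan absent → not met
4. custody surprise examination 604 days ago vs limit 540 → not met
5. condition 'uses solicitors' holds; best-execution review 128 days ago vs limit 120 → not met
6. client complaints pending 2 > 1 → not met
7. designated compliance officers 0 < 2 → not met
Not met: 7 of 7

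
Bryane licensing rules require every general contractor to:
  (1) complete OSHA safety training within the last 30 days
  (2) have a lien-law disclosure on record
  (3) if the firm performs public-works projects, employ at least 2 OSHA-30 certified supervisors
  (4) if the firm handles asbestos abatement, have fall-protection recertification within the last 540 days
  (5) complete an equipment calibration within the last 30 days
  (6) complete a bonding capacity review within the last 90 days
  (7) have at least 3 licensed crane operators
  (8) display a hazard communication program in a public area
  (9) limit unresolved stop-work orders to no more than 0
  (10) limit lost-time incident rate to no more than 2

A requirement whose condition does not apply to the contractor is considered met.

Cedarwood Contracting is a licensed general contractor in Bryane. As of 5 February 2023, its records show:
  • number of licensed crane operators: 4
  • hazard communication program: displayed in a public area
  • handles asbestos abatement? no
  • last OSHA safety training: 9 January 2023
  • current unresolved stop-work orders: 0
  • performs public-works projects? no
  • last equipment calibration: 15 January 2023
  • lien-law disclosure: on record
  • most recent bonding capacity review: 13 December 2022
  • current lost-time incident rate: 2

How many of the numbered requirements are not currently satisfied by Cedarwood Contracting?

0

1. OSHA safety training 27 days ago vs limit 30 → met
2. lien-law disclosure present → met
3. condition 'performs public-works projects' does not hold → requirement n/a → met
4. condition 'handles asbestos abatement' does not hold → requirement n/a → met
5. equipment calibration 21 days ago vs limit 30 → met
6. bonding capacity review 54 days ago vs limit 90 → met
7. licensed crane operators 4 ≥ 3 → met
8. hazard communication program present → met
9. unresolved stop-work orders 0 ≤ 0 → met
10. lost-time incident rate 2 ≤ 2 → met
Not met: 0 of 10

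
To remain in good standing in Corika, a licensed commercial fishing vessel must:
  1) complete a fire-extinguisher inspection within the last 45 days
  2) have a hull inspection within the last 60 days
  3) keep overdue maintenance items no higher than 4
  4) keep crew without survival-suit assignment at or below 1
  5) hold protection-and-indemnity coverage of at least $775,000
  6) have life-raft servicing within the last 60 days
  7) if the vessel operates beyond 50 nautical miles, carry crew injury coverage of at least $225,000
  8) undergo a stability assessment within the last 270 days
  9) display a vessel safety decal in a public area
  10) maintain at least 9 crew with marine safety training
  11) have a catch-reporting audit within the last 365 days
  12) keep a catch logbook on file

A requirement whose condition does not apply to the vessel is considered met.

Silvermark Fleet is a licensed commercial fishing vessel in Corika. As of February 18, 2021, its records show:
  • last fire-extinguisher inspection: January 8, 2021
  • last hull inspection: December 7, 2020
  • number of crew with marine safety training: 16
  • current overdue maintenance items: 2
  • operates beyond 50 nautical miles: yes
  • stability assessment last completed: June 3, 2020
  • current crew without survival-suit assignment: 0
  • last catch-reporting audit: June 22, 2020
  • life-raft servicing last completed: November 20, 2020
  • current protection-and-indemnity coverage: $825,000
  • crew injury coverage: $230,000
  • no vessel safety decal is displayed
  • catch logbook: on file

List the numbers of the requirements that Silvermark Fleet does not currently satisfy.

1. fire-extinguisher inspection 41 days ago vs limit 45 → met
2. hull inspection 73 days ago vs limit 60 → not met
3. overdue maintenance items 2 ≤ 4 → met
4. crew without survival-suit assignment 0 ≤ 1 → met
5. protection-and-indemnity coverage $825,000 ≥ $775,000 → met
6. life-raft servicing 90 days ago vs limit 60 → not met
7. condition 'operates beyond 50 nautical miles' holds; crew injury coverage $230,000 ≥ $225,000 → met
8. stability assessment 260 days ago vs limit 270 → met
9. vessel safety decal absent → not met
10. crew with marine safety training 16 ≥ 9 → met
11. catch-reporting audit 241 days ago vs limit 365 → met
12. catch logbook present → met
Not met: 2, 6, 9

2, 6, 9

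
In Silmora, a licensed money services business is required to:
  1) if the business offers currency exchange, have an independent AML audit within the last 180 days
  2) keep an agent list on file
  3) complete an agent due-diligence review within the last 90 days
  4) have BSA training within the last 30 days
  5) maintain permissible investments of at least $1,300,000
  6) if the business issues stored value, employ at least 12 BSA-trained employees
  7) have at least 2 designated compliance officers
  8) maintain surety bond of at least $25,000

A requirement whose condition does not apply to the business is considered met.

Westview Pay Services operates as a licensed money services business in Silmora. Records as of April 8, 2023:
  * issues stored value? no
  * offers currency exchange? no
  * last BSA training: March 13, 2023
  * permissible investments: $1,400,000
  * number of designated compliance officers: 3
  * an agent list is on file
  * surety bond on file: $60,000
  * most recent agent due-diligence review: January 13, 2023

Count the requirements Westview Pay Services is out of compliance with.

0

1. condition 'offers currency exchange' does not hold → requirement n/a → met
2. agent list present → met
3. agent due-diligence review 85 days ago vs limit 90 → met
4. BSA training 26 days ago vs limit 30 → met
5. permissible investments $1,400,000 ≥ $1,300,000 → met
6. condition 'issues stored value' does not hold → requirement n/a → met
7. designated compliance officers 3 ≥ 2 → met
8. surety bond $60,000 ≥ $25,000 → met
Not met: 0 of 8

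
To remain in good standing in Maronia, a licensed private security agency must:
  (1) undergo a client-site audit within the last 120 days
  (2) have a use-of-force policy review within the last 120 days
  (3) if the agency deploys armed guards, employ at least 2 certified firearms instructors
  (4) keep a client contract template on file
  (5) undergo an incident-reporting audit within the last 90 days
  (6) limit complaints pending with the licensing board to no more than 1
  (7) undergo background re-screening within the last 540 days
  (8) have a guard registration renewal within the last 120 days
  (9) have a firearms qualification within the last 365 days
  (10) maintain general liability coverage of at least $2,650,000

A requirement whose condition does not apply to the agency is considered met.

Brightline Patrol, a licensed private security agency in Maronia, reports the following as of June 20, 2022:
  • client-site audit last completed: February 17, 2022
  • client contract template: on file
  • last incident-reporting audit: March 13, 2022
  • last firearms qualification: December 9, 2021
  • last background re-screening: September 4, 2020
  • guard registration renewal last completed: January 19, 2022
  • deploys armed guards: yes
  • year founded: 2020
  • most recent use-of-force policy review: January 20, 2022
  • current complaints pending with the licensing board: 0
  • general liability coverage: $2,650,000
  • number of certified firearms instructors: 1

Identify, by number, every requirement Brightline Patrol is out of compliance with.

1, 2, 3, 5, 7, 8

1. client-site audit 123 days ago vs limit 120 → not met
2. use-of-force policy review 151 days ago vs limit 120 → not met
3. condition 'deploys armed guards' holds; certified firearms instructors 1 < 2 → not met
4. client contract template present → met
5. incident-reporting audit 99 days ago vs limit 90 → not met
6. complaints pending with the licensing board 0 ≤ 1 → met
7. background re-screening 654 days ago vs limit 540 → not met
8. guard registration renewal 152 days ago vs limit 120 → not met
9. firearms qualification 193 days ago vs limit 365 → met
10. general liability coverage $2,650,000 ≥ $2,650,000 → met
Not met: 1, 2, 3, 5, 7, 8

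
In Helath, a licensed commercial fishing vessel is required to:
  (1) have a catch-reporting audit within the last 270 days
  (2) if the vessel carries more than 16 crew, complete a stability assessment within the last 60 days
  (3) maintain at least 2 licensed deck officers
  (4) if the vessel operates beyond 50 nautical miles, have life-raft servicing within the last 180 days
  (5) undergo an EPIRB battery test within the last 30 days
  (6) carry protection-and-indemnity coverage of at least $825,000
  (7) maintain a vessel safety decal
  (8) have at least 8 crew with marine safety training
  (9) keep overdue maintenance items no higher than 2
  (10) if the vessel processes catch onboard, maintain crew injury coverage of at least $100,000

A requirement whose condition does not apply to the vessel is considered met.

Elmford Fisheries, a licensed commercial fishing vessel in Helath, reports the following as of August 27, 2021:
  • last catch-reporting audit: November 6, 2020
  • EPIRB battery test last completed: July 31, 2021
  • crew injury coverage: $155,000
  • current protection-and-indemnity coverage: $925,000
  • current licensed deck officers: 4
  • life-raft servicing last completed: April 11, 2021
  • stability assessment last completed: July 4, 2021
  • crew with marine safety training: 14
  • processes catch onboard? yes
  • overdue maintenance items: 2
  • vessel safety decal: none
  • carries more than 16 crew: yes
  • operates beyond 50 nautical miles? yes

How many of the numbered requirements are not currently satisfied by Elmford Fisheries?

2

1. catch-reporting audit 294 days ago vs limit 270 → not met
2. condition 'carries more than 16 crew' holds; stability assessment 54 days ago vs limit 60 → met
3. licensed deck officers 4 ≥ 2 → met
4. condition 'operates beyond 50 nautical miles' holds; life-raft servicing 138 days ago vs limit 180 → met
5. EPIRB battery test 27 days ago vs limit 30 → met
6. protection-and-indemnity coverage $925,000 ≥ $825,000 → met
7. vessel safety decal absent → not met
8. crew with marine safety training 14 ≥ 8 → met
9. overdue maintenance items 2 ≤ 2 → met
10. condition 'processes catch onboard' holds; crew injury coverage $155,000 ≥ $100,000 → met
Not met: 2 of 10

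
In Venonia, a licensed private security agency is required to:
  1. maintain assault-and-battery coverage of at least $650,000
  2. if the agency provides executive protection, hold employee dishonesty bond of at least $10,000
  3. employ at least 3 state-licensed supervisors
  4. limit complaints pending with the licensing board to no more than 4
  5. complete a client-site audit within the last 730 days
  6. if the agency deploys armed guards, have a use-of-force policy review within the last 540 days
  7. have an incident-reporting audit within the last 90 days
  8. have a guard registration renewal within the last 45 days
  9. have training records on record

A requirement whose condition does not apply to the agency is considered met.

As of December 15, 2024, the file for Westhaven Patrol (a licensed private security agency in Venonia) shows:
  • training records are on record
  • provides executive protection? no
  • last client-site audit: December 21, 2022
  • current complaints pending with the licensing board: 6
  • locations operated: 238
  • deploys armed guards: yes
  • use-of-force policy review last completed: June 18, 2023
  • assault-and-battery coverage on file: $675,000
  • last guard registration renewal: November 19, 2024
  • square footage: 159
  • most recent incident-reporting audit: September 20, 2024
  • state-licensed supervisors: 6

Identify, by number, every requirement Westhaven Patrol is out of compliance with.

4, 6

1. assault-and-battery coverage $675,000 ≥ $650,000 → met
2. condition 'provides executive protection' does not hold → requirement n/a → met
3. state-licensed supervisors 6 ≥ 3 → met
4. complaints pending with the licensing board 6 > 4 → not met
5. client-site audit 725 days ago vs limit 730 → met
6. condition 'deploys armed guards' holds; use-of-force policy review 546 days ago vs limit 540 → not met
7. incident-reporting audit 86 days ago vs limit 90 → met
8. guard registration renewal 26 days ago vs limit 45 → met
9. training records present → met
Not met: 4, 6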